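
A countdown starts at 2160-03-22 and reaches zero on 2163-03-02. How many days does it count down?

1075

Mar 22, 2160 → Mar 22, 2161: 365 days.
Mar 22, 2161 → Mar 22, 2162: 365 days.
Mar 22, 2162 → Apr 22, 2162: 31 days (March has 31).
Apr 22, 2162 → May 22, 2162: 30 days (April has 30).
May 22, 2162 → Jun 22, 2162: 31 days (May has 31).
Jun 22, 2162 → Jul 22, 2162: 30 days (June has 30).
Jul 22, 2162 → Aug 22, 2162: 31 days (July has 31).
Aug 22, 2162 → Sep 22, 2162: 31 days (August has 31).
Sep 22, 2162 → Oct 22, 2162: 30 days (September has 30).
Oct 22, 2162 → Nov 22, 2162: 31 days (October has 31).
Nov 22, 2162 → Dec 22, 2162: 30 days (November has 30).
Dec 22, 2162 → Jan 22, 2163: 31 days (December has 31).
Jan 22, 2163 → Feb 22, 2163: 31 days (January has 31).
Feb 22, 2163 → Mar 2, 2163: 8 days.
Total: 1075 days.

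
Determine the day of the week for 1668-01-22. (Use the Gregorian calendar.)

Sunday

Doomsday rule: the anchor day for the 1600s is Tuesday. For year 68: 68÷12 = 5 r 8, and 8÷4 = 2, so 5+8+2 = 15.
Tuesday + 15 ≡ Wednesday — that's 1668's doomsday.
In January the doomsday date is Jan 4 (1668 is a leap year (divisible by 4)).
Jan 22 is 18 days after Jan 4; 18 mod 7 = 4, so Wednesday + 4 = Sunday.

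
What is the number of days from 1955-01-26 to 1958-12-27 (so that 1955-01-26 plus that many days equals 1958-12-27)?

1431

Jan 26, 1955 → Jan 26, 1956: 365 days.
Jan 26, 1956 → Jan 26, 1957: 366 days (Feb 29, 1956 is in that span).
Jan 26, 1957 → Jan 26, 1958: 365 days.
Jan 26, 1958 → Feb 26, 1958: 31 days (January has 31).
Feb 26, 1958 → Mar 26, 1958: 28 days (February has 28).
Mar 26, 1958 → Apr 26, 1958: 31 days (March has 31).
Apr 26, 1958 → May 26, 1958: 30 days (April has 30).
May 26, 1958 → Jun 26, 1958: 31 days (May has 31).
Jun 26, 1958 → Jul 26, 1958: 30 days (June has 30).
Jul 26, 1958 → Aug 26, 1958: 31 days (July has 31).
Aug 26, 1958 → Sep 26, 1958: 31 days (August has 31).
Sep 26, 1958 → Oct 26, 1958: 30 days (September has 30).
Oct 26, 1958 → Nov 26, 1958: 31 days (October has 31).
Nov 26, 1958 → Dec 26, 1958: 30 days (November has 30).
Dec 26, 1958 → Dec 27, 1958: 1 days.
Total: 1431 days.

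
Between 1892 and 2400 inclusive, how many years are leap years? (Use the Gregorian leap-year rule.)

Multiples of 4 in [1892,2400]: 128.
Of those, multiples of 100: 6 (not leap unless ÷400).
Multiples of 400: 2.
Leap years = 128 − 6 + 2 = 124.

124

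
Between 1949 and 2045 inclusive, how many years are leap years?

Multiples of 4 in [1949,2045]: 24.
Of those, multiples of 100: 1 (not leap unless ÷400).
Multiples of 400: 1.
Leap years = 24 − 1 + 1 = 24.

24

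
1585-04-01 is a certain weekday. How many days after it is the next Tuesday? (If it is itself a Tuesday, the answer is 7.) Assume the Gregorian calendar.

Apr 1, 1585 is a Monday.
From Monday to the next Tuesday is 1 day.

1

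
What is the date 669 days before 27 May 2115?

−365 (one year) → May 27, 2114 (304 left).
−27 → Apr 30, 2114 (end of Apr, 30 days; 277 left).
−30 → Mar 31, 2114 (end of Mar, 31 days; 247 left).
−31 → Feb 28, 2114 (end of Feb, 28 days; 216 left).
−28 → Jan 31, 2114 (end of Jan, 31 days; 188 left).
−31 → Dec 31, 2113 (end of Dec, 31 days; 157 left).
−31 → Nov 30, 2113 (end of Nov, 30 days; 126 left).
−30 → Oct 31, 2113 (end of Oct, 31 days; 96 left).
−31 → Sep 30, 2113 (end of Sep, 30 days; 65 left).
−30 → Aug 31, 2113 (end of Aug, 31 days; 35 left).
−31 → Jul 31, 2113 (end of Jul, 31 days; 4 left).
−4 → Jul 27, 2113.

July 27, 2113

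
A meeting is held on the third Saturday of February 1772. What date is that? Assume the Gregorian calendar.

February 1, 1772 is a Saturday.
The first Saturday is therefore February 1 (same day).
The third Saturday is 1 + 2×7 = February 15.

February 15, 1772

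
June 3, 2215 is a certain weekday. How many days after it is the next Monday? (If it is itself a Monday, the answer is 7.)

Jun 3, 2215 is a Saturday.
From Saturday to the next Monday is 2 days.

2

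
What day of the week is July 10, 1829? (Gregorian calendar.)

Friday

Doomsday rule: the anchor day for the 1800s is Friday. For year 29: 29÷12 = 2 r 5, and 5÷4 = 1, so 2+5+1 = 8.
Friday + 8 ≡ Saturday — that's 1829's doomsday.
In July the doomsday date is Jul 11.
Jul 10 is 1 day before Jul 11; 1 mod 7 = 1, so Saturday − 1 = Friday.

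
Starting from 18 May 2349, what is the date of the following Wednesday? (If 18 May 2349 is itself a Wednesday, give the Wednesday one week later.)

May 25, 2349

May 18, 2349 is a Wednesday.
From Wednesday to the next Wednesday is 7 days.
May 18, 2349 + 7 = May 25, 2349.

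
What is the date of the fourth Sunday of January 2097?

January 1, 2097 is a Tuesday.
The first Sunday is therefore January 6 (5 days later).
The fourth Sunday is 6 + 3×7 = January 27.

January 27, 2097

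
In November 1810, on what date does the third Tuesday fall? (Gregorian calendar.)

November 20, 1810

November 1, 1810 is a Thursday.
The first Tuesday is therefore November 6 (5 days later).
The third Tuesday is 6 + 2×7 = November 20.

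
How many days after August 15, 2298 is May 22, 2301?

1010

Aug 15, 2298 → Aug 15, 2299: 365 days.
Aug 15, 2299 → Aug 15, 2300: 365 days.
Aug 15, 2300 → Sep 15, 2300: 31 days (August has 31).
Sep 15, 2300 → Oct 15, 2300: 30 days (September has 30).
Oct 15, 2300 → Nov 15, 2300: 31 days (October has 31).
Nov 15, 2300 → Dec 15, 2300: 30 days (November has 30).
Dec 15, 2300 → Jan 15, 2301: 31 days (December has 31).
Jan 15, 2301 → Feb 15, 2301: 31 days (January has 31).
Feb 15, 2301 → Mar 15, 2301: 28 days (February has 28).
Mar 15, 2301 → Apr 15, 2301: 31 days (March has 31).
Apr 15, 2301 → May 15, 2301: 30 days (April has 30).
May 15, 2301 → May 22, 2301: 7 days.
Total: 1010 days.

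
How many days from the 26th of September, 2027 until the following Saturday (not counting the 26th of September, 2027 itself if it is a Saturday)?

6

Sep 26, 2027 is a Sunday.
From Sunday to the next Saturday is 6 days.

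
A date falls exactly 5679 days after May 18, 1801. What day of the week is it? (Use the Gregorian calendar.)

Wednesday

May 18, 1801 is a Monday.
5679 mod 7 = 2, so 5679 days after a Monday is Monday + 2 = Wednesday.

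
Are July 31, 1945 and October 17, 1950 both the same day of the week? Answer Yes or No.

From Jul 31, 1945 to Oct 17, 1950 is 1904 days.
1904 mod 7 = 0, so they are the same weekday.
(Jul 31, 1945 is a Tuesday; Oct 17, 1950 is a Tuesday.)

Yes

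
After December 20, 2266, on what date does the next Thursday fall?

December 27, 2266

Dec 20, 2266 is a Thursday.
From Thursday to the next Thursday is 7 days.
Dec 20, 2266 + 7 = Dec 27, 2266.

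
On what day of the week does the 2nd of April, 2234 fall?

Wednesday

January 1, 2234 is a Wednesday.
Jan 1, 2234 → Feb 1, 2234: 31 days (January has 31).
Feb 1, 2234 → Mar 1, 2234: 28 days (February has 28).
Mar 1, 2234 → Apr 1, 2234: 31 days (March has 31).
Apr 1, 2234 → Apr 2, 2234: 1 days.
Total: 91 days.
91 mod 7 = 0, so Wednesday + 0 = Wednesday.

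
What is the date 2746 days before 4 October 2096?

March 29, 2089

−366 (one year; includes Feb 29, 2096) → Oct 4, 2095 (2380 left).
−365 (one year) → Oct 4, 2094 (2015 left).
−365 (one year) → Oct 4, 2093 (1650 left).
−365 (one year) → Oct 4, 2092 (1285 left).
−366 (one year; includes Feb 29, 2092) → Oct 4, 2091 (919 left).
−365 (one year) → Oct 4, 2090 (554 left).
−365 (one year) → Oct 4, 2089 (189 left).
−4 → Sep 30, 2089 (end of Sep, 30 days; 185 left).
−30 → Aug 31, 2089 (end of Aug, 31 days; 155 left).
−31 → Jul 31, 2089 (end of Jul, 31 days; 124 left).
−31 → Jun 30, 2089 (end of Jun, 30 days; 93 left).
−30 → May 31, 2089 (end of May, 31 days; 63 left).
−31 → Apr 30, 2089 (end of Apr, 30 days; 32 left).
−30 → Mar 31, 2089 (end of Mar, 31 days; 2 left).
−2 → Mar 29, 2089.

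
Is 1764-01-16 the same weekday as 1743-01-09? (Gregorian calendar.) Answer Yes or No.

From Jan 9, 1743 to Jan 16, 1764 is 7677 days.
7677 mod 7 = 5, so they are different weekdays.
(Jan 9, 1743 is a Wednesday; Jan 16, 1764 is a Monday.)

No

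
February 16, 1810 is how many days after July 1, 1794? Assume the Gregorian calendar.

5708

Jul 1, 1794 → Jul 1, 1795: 365 days.
Jul 1, 1795 → Jul 1, 1796: 366 days (Feb 29, 1796 is in that span).
Jul 1, 1796 → Jul 1, 1797: 365 days.
Jul 1, 1797 → Jul 1, 1798: 365 days.
Jul 1, 1798 → Jul 1, 1799: 365 days.
Jul 1, 1799 → Jul 1, 1800: 365 days.
Jul 1, 1800 → Jul 1, 1801: 365 days.
Jul 1, 1801 → Jul 1, 1802: 365 days.
Jul 1, 1802 → Jul 1, 1803: 365 days.
Jul 1, 1803 → Jul 1, 1804: 366 days (Feb 29, 1804 is in that span).
Jul 1, 1804 → Jul 1, 1805: 365 days.
Jul 1, 1805 → Jul 1, 1806: 365 days.
Jul 1, 1806 → Jul 1, 1807: 365 days.
Jul 1, 1807 → Jul 1, 1808: 366 days (Feb 29, 1808 is in that span).
Jul 1, 1808 → Jul 1, 1809: 365 days.
Jul 1, 1809 → Aug 1, 1809: 31 days (July has 31).
Aug 1, 1809 → Sep 1, 1809: 31 days (August has 31).
Sep 1, 1809 → Oct 1, 1809: 30 days (September has 30).
Oct 1, 1809 → Nov 1, 1809: 31 days (October has 31).
Nov 1, 1809 → Dec 1, 1809: 30 days (November has 30).
Dec 1, 1809 → Jan 1, 1810: 31 days (December has 31).
Jan 1, 1810 → Feb 1, 1810: 31 days (January has 31).
Feb 1, 1810 → Feb 16, 1810: 15 days.
Total: 5708 days.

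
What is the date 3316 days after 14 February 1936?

March 14, 1945

+366 (one year; includes Feb 29, 1936) → Feb 14, 1937 (2950 left).
+365 (one year) → Feb 14, 1938 (2585 left).
+365 (one year) → Feb 14, 1939 (2220 left).
+365 (one year) → Feb 14, 1940 (1855 left).
+366 (one year; includes Feb 29, 1940) → Feb 14, 1941 (1489 left).
+365 (one year) → Feb 14, 1942 (1124 left).
+365 (one year) → Feb 14, 1943 (759 left).
+365 (one year) → Feb 14, 1944 (394 left).
Feb has 29 days: +16 → Mar 1, 1944 (378 left).
Mar has 31 days: +31 → Apr 1, 1944 (347 left).
Apr has 30 days: +30 → May 1, 1944 (317 left).
May has 31 days: +31 → Jun 1, 1944 (286 left).
Jun has 30 days: +30 → Jul 1, 1944 (256 left).
Jul has 31 days: +31 → Aug 1, 1944 (225 left).
Aug has 31 days: +31 → Sep 1, 1944 (194 left).
Sep has 30 days: +30 → Oct 1, 1944 (164 left).
Oct has 31 days: +31 → Nov 1, 1944 (133 left).
Nov has 30 days: +30 → Dec 1, 1944 (103 left).
Dec has 31 days: +31 → Jan 1, 1945 (72 left).
Jan has 31 days: +31 → Feb 1, 1945 (41 left).
Feb has 28 days: +28 → Mar 1, 1945 (13 left).
+13 → Mar 14, 1945.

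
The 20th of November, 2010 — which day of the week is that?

Doomsday rule: the anchor day for the 2000s is Tuesday. For year 10: 10÷12 = 0 r 10, and 10÷4 = 2, so 0+10+2 = 12.
Tuesday + 12 ≡ Sunday — that's 2010's doomsday.
In November the doomsday date is Nov 7.
Nov 20 is 13 days after Nov 7; 13 mod 7 = 6, so Sunday + 6 = Saturday.

Saturday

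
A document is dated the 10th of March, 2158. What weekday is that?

Doomsday rule: the anchor day for the 2100s is Sunday. For year 58: 58÷12 = 4 r 10, and 10÷4 = 2, so 4+10+2 = 16.
Sunday + 16 ≡ Tuesday — that's 2158's doomsday.
In March the doomsday date is Mar 14.
Mar 10 is 4 days before Mar 14; 4 mod 7 = 4, so Tuesday − 4 = Friday.

Friday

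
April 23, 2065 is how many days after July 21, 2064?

Jul 21, 2064 → Aug 21, 2064: 31 days (July has 31).
Aug 21, 2064 → Sep 21, 2064: 31 days (August has 31).
Sep 21, 2064 → Oct 21, 2064: 30 days (September has 30).
Oct 21, 2064 → Nov 21, 2064: 31 days (October has 31).
Nov 21, 2064 → Dec 21, 2064: 30 days (November has 30).
Dec 21, 2064 → Jan 21, 2065: 31 days (December has 31).
Jan 21, 2065 → Feb 21, 2065: 31 days (January has 31).
Feb 21, 2065 → Mar 21, 2065: 28 days (February has 28).
Mar 21, 2065 → Apr 21, 2065: 31 days (March has 31).
Apr 21, 2065 → Apr 23, 2065: 2 days.
Total: 276 days.

276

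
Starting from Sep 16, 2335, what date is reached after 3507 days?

April 23, 2345

+366 (one year; includes Feb 29, 2336) → Sep 16, 2336 (3141 left).
+365 (one year) → Sep 16, 2337 (2776 left).
+365 (one year) → Sep 16, 2338 (2411 left).
+365 (one year) → Sep 16, 2339 (2046 left).
+366 (one year; includes Feb 29, 2340) → Sep 16, 2340 (1680 left).
+365 (one year) → Sep 16, 2341 (1315 left).
+365 (one year) → Sep 16, 2342 (950 left).
+365 (one year) → Sep 16, 2343 (585 left).
+366 (one year; includes Feb 29, 2344) → Sep 16, 2344 (219 left).
Sep has 30 days: +15 → Oct 1, 2344 (204 left).
Oct has 31 days: +31 → Nov 1, 2344 (173 left).
Nov has 30 days: +30 → Dec 1, 2344 (143 left).
Dec has 31 days: +31 → Jan 1, 2345 (112 left).
Jan has 31 days: +31 → Feb 1, 2345 (81 left).
Feb has 28 days: +28 → Mar 1, 2345 (53 left).
Mar has 31 days: +31 → Apr 1, 2345 (22 left).
+22 → Apr 23, 2345.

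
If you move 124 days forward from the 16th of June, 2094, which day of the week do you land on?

Jun 16, 2094 is a Wednesday.
124 mod 7 = 5, so 124 days after a Wednesday is Wednesday + 5 = Monday.

Monday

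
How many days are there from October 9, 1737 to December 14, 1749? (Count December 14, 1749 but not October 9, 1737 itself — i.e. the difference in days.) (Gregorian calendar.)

4449

Oct 9, 1737 → Oct 9, 1738: 365 days.
Oct 9, 1738 → Oct 9, 1739: 365 days.
Oct 9, 1739 → Oct 9, 1740: 366 days (Feb 29, 1740 is in that span).
Oct 9, 1740 → Oct 9, 1741: 365 days.
Oct 9, 1741 → Oct 9, 1742: 365 days.
Oct 9, 1742 → Oct 9, 1743: 365 days.
Oct 9, 1743 → Oct 9, 1744: 366 days (Feb 29, 1744 is in that span).
Oct 9, 1744 → Oct 9, 1745: 365 days.
Oct 9, 1745 → Oct 9, 1746: 365 days.
Oct 9, 1746 → Oct 9, 1747: 365 days.
Oct 9, 1747 → Oct 9, 1748: 366 days (Feb 29, 1748 is in that span).
Oct 9, 1748 → Oct 9, 1749: 365 days.
Oct 9, 1749 → Nov 9, 1749: 31 days (October has 31).
Nov 9, 1749 → Dec 9, 1749: 30 days (November has 30).
Dec 9, 1749 → Dec 14, 1749: 5 days.
Total: 4449 days.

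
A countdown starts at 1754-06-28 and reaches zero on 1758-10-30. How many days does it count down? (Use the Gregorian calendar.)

Jun 28, 1754 → Jun 28, 1755: 365 days.
Jun 28, 1755 → Jun 28, 1756: 366 days (Feb 29, 1756 is in that span).
Jun 28, 1756 → Jun 28, 1757: 365 days.
Jun 28, 1757 → Jun 28, 1758: 365 days.
Jun 28, 1758 → Jul 28, 1758: 30 days (June has 30).
Jul 28, 1758 → Aug 28, 1758: 31 days (July has 31).
Aug 28, 1758 → Sep 28, 1758: 31 days (August has 31).
Sep 28, 1758 → Oct 28, 1758: 30 days (September has 30).
Oct 28, 1758 → Oct 30, 1758: 2 days.
Total: 1585 days.

1585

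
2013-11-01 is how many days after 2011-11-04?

728

Nov 4, 2011 → Nov 4, 2012: 366 days (Feb 29, 2012 is in that span).
Nov 4, 2012 → Dec 4, 2012: 30 days (November has 30).
Dec 4, 2012 → Jan 4, 2013: 31 days (December has 31).
Jan 4, 2013 → Feb 4, 2013: 31 days (January has 31).
Feb 4, 2013 → Mar 4, 2013: 28 days (February has 28).
Mar 4, 2013 → Apr 4, 2013: 31 days (March has 31).
Apr 4, 2013 → May 4, 2013: 30 days (April has 30).
May 4, 2013 → Jun 4, 2013: 31 days (May has 31).
Jun 4, 2013 → Jul 4, 2013: 30 days (June has 30).
Jul 4, 2013 → Aug 4, 2013: 31 days (July has 31).
Aug 4, 2013 → Sep 4, 2013: 31 days (August has 31).
Sep 4, 2013 → Oct 4, 2013: 30 days (September has 30).
Oct 4, 2013 → Nov 1, 2013: 28 days.
Total: 728 days.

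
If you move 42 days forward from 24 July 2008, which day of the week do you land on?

First find the weekday of Jul 24, 2008. Doomsday rule: the anchor day for the 2000s is Tuesday. For year 08: 8÷12 = 0 r 8, and 8÷4 = 2, so 0+8+2 = 10.
Tuesday + 10 ≡ Friday — that's 2008's doomsday.
In July the doomsday date is Jul 11.
Jul 24 is 13 days after Jul 11; 13 mod 7 = 6, so Friday + 6 = Thursday.
42 mod 7 = 0, so 42 days after a Thursday is Thursday + 0 = Thursday.

Thursday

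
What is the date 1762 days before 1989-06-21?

−365 (one year) → Jun 21, 1988 (1397 left).
−366 (one year; includes Feb 29, 1988) → Jun 21, 1987 (1031 left).
−365 (one year) → Jun 21, 1986 (666 left).
−365 (one year) → Jun 21, 1985 (301 left).
−21 → May 31, 1985 (end of May, 31 days; 280 left).
−31 → Apr 30, 1985 (end of Apr, 30 days; 249 left).
−30 → Mar 31, 1985 (end of Mar, 31 days; 219 left).
−31 → Feb 28, 1985 (end of Feb, 28 days; 188 left).
−28 → Jan 31, 1985 (end of Jan, 31 days; 160 left).
−31 → Dec 31, 1984 (end of Dec, 31 days; 129 left).
−31 → Nov 30, 1984 (end of Nov, 30 days; 98 left).
−30 → Oct 31, 1984 (end of Oct, 31 days; 68 left).
−31 → Sep 30, 1984 (end of Sep, 30 days; 37 left).
−30 → Aug 31, 1984 (end of Aug, 31 days; 7 left).
−7 → Aug 24, 1984.

August 24, 1984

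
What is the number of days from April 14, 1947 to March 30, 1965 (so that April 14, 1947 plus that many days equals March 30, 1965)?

6560

Apr 14, 1947 → Apr 14, 1948: 366 days (Feb 29, 1948 is in that span).
Apr 14, 1948 → Apr 14, 1949: 365 days.
Apr 14, 1949 → Apr 14, 1950: 365 days.
Apr 14, 1950 → Apr 14, 1951: 365 days.
Apr 14, 1951 → Apr 14, 1952: 366 days (Feb 29, 1952 is in that span).
Apr 14, 1952 → Apr 14, 1953: 365 days.
Apr 14, 1953 → Apr 14, 1954: 365 days.
Apr 14, 1954 → Apr 14, 1955: 365 days.
Apr 14, 1955 → Apr 14, 1956: 366 days (Feb 29, 1956 is in that span).
Apr 14, 1956 → Apr 14, 1957: 365 days.
Apr 14, 1957 → Apr 14, 1958: 365 days.
Apr 14, 1958 → Apr 14, 1959: 365 days.
Apr 14, 1959 → Apr 14, 1960: 366 days (Feb 29, 1960 is in that span).
Apr 14, 1960 → Apr 14, 1961: 365 days.
Apr 14, 1961 → Apr 14, 1962: 365 days.
Apr 14, 1962 → Apr 14, 1963: 365 days.
Apr 14, 1963 → Apr 14, 1964: 366 days (Feb 29, 1964 is in that span).
Apr 14, 1964 → May 14, 1964: 30 days (April has 30).
May 14, 1964 → Jun 14, 1964: 31 days (May has 31).
Jun 14, 1964 → Jul 14, 1964: 30 days (June has 30).
Jul 14, 1964 → Aug 14, 1964: 31 days (July has 31).
Aug 14, 1964 → Sep 14, 1964: 31 days (August has 31).
Sep 14, 1964 → Oct 14, 1964: 30 days (September has 30).
Oct 14, 1964 → Nov 14, 1964: 31 days (October has 31).
Nov 14, 1964 → Dec 14, 1964: 30 days (November has 30).
Dec 14, 1964 → Jan 14, 1965: 31 days (December has 31).
Jan 14, 1965 → Feb 14, 1965: 31 days (January has 31).
Feb 14, 1965 → Mar 14, 1965: 28 days (February has 28).
Mar 14, 1965 → Mar 30, 1965: 16 days.
Total: 6560 days.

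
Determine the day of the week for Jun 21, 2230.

Monday

January 1, 2230 is a Friday.
Jan 1, 2230 → Feb 1, 2230: 31 days (January has 31).
Feb 1, 2230 → Mar 1, 2230: 28 days (February has 28).
Mar 1, 2230 → Apr 1, 2230: 31 days (March has 31).
Apr 1, 2230 → May 1, 2230: 30 days (April has 30).
May 1, 2230 → Jun 1, 2230: 31 days (May has 31).
Jun 1, 2230 → Jun 21, 2230: 20 days.
Total: 171 days.
171 mod 7 = 3, so Friday + 3 = Monday.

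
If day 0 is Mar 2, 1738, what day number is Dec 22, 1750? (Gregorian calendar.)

4678

Mar 2, 1738 → Mar 2, 1739: 365 days.
Mar 2, 1739 → Mar 2, 1740: 366 days (Feb 29, 1740 is in that span).
Mar 2, 1740 → Mar 2, 1741: 365 days.
Mar 2, 1741 → Mar 2, 1742: 365 days.
Mar 2, 1742 → Mar 2, 1743: 365 days.
Mar 2, 1743 → Mar 2, 1744: 366 days (Feb 29, 1744 is in that span).
Mar 2, 1744 → Mar 2, 1745: 365 days.
Mar 2, 1745 → Mar 2, 1746: 365 days.
Mar 2, 1746 → Mar 2, 1747: 365 days.
Mar 2, 1747 → Mar 2, 1748: 366 days (Feb 29, 1748 is in that span).
Mar 2, 1748 → Mar 2, 1749: 365 days.
Mar 2, 1749 → Mar 2, 1750: 365 days.
Mar 2, 1750 → Apr 2, 1750: 31 days (March has 31).
Apr 2, 1750 → May 2, 1750: 30 days (April has 30).
May 2, 1750 → Jun 2, 1750: 31 days (May has 31).
Jun 2, 1750 → Jul 2, 1750: 30 days (June has 30).
Jul 2, 1750 → Aug 2, 1750: 31 days (July has 31).
Aug 2, 1750 → Sep 2, 1750: 31 days (August has 31).
Sep 2, 1750 → Oct 2, 1750: 30 days (September has 30).
Oct 2, 1750 → Nov 2, 1750: 31 days (October has 31).
Nov 2, 1750 → Dec 2, 1750: 30 days (November has 30).
Dec 2, 1750 → Dec 22, 1750: 20 days.
Total: 4678 days.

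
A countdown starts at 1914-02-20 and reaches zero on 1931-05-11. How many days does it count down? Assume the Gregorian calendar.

Feb 20, 1914 → Feb 20, 1915: 365 days.
Feb 20, 1915 → Feb 20, 1916: 365 days.
Feb 20, 1916 → Feb 20, 1917: 366 days (Feb 29, 1916 is in that span).
Feb 20, 1917 → Feb 20, 1918: 365 days.
Feb 20, 1918 → Feb 20, 1919: 365 days.
Feb 20, 1919 → Feb 20, 1920: 365 days.
Feb 20, 1920 → Feb 20, 1921: 366 days (Feb 29, 1920 is in that span).
Feb 20, 1921 → Feb 20, 1922: 365 days.
Feb 20, 1922 → Feb 20, 1923: 365 days.
Feb 20, 1923 → Feb 20, 1924: 365 days.
Feb 20, 1924 → Feb 20, 1925: 366 days (Feb 29, 1924 is in that span).
Feb 20, 1925 → Feb 20, 1926: 365 days.
Feb 20, 1926 → Feb 20, 1927: 365 days.
Feb 20, 1927 → Feb 20, 1928: 365 days.
Feb 20, 1928 → Feb 20, 1929: 366 days (Feb 29, 1928 is in that span).
Feb 20, 1929 → Feb 20, 1930: 365 days.
Feb 20, 1930 → Feb 20, 1931: 365 days.
Feb 20, 1931 → Mar 20, 1931: 28 days (February has 28).
Mar 20, 1931 → Apr 20, 1931: 31 days (March has 31).
Apr 20, 1931 → May 11, 1931: 21 days.
Total: 6289 days.

6289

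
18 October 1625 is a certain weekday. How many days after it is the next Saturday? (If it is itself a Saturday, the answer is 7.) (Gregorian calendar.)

Oct 18, 1625 is a Saturday.
From Saturday to the next Saturday is 7 days.

7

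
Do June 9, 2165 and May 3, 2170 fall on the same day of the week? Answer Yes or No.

No

From Jun 9, 2165 to May 3, 2170 is 1789 days.
1789 mod 7 = 4, so they are different weekdays.
(Jun 9, 2165 is a Sunday; May 3, 2170 is a Thursday.)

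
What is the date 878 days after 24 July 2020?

+365 (one year) → Jul 24, 2021 (513 left).
+365 (one year) → Jul 24, 2022 (148 left).
Jul has 31 days: +8 → Aug 1, 2022 (140 left).
Aug has 31 days: +31 → Sep 1, 2022 (109 left).
Sep has 30 days: +30 → Oct 1, 2022 (79 left).
Oct has 31 days: +31 → Nov 1, 2022 (48 left).
Nov has 30 days: +30 → Dec 1, 2022 (18 left).
+18 → Dec 19, 2022.

December 19, 2022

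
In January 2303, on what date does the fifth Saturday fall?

January 31, 2303

January 1, 2303 is a Thursday.
The first Saturday is therefore January 3 (2 days later).
The fifth Saturday is 3 + 4×7 = January 31.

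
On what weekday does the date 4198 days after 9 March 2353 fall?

Saturday

First find the weekday of Mar 9, 2353. Doomsday rule: the anchor day for the 2300s is Wednesday. For year 53: 53÷12 = 4 r 5, and 5÷4 = 1, so 4+5+1 = 10.
Wednesday + 10 ≡ Saturday — that's 2353's doomsday.
In March the doomsday date is Mar 14.
Mar 9 is 5 days before Mar 14; 5 mod 7 = 5, so Saturday − 5 = Monday.
4198 mod 7 = 5, so 4198 days after a Monday is Monday + 5 = Saturday.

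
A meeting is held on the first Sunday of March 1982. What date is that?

March 7, 1982

March 1, 1982 is a Monday.
The first Sunday is therefore March 7 (6 days later).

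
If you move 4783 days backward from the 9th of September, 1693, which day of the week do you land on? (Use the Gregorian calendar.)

Sep 9, 1693 is a Wednesday.
4783 mod 7 = 2, so 4783 days before a Wednesday is Wednesday − 2 = Monday.

Monday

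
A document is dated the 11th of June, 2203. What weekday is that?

January 1, 2203 is a Saturday.
Jan 1, 2203 → Feb 1, 2203: 31 days (January has 31).
Feb 1, 2203 → Mar 1, 2203: 28 days (February has 28).
Mar 1, 2203 → Apr 1, 2203: 31 days (March has 31).
Apr 1, 2203 → May 1, 2203: 30 days (April has 30).
May 1, 2203 → Jun 1, 2203: 31 days (May has 31).
Jun 1, 2203 → Jun 11, 2203: 10 days.
Total: 161 days.
161 mod 7 = 0, so Saturday + 0 = Saturday.

Saturday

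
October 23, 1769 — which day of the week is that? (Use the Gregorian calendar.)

Monday

Doomsday rule: the anchor day for the 1700s is Sunday. For year 69: 69÷12 = 5 r 9, and 9÷4 = 2, so 5+9+2 = 16.
Sunday + 16 ≡ Tuesday — that's 1769's doomsday.
In October the doomsday date is Oct 10.
Oct 23 is 13 days after Oct 10; 13 mod 7 = 6, so Tuesday + 6 = Monday.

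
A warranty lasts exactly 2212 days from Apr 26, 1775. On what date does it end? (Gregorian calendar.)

+366 (one year; includes Feb 29, 1776) → Apr 26, 1776 (1846 left).
+365 (one year) → Apr 26, 1777 (1481 left).
+365 (one year) → Apr 26, 1778 (1116 left).
+365 (one year) → Apr 26, 1779 (751 left).
+366 (one year; includes Feb 29, 1780) → Apr 26, 1780 (385 left).
Apr has 30 days: +5 → May 1, 1780 (380 left).
May has 31 days: +31 → Jun 1, 1780 (349 left).
Jun has 30 days: +30 → Jul 1, 1780 (319 left).
Jul has 31 days: +31 → Aug 1, 1780 (288 left).
Aug has 31 days: +31 → Sep 1, 1780 (257 left).
Sep has 30 days: +30 → Oct 1, 1780 (227 left).
Oct has 31 days: +31 → Nov 1, 1780 (196 left).
Nov has 30 days: +30 → Dec 1, 1780 (166 left).
Dec has 31 days: +31 → Jan 1, 1781 (135 left).
Jan has 31 days: +31 → Feb 1, 1781 (104 left).
Feb has 28 days: +28 → Mar 1, 1781 (76 left).
Mar has 31 days: +31 → Apr 1, 1781 (45 left).
Apr has 30 days: +30 → May 1, 1781 (15 left).
+15 → May 16, 1781.

May 16, 1781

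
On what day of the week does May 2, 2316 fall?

Tuesday

Doomsday rule: the anchor day for the 2300s is Wednesday. For year 16: 16÷12 = 1 r 4, and 4÷4 = 1, so 1+4+1 = 6.
Wednesday + 6 ≡ Tuesday — that's 2316's doomsday.
In May the doomsday date is May 9.
May 2 is 7 days before May 9; 7 mod 7 = 0, so Tuesday − 0 = Tuesday.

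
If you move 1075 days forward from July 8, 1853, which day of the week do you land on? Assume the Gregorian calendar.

Tuesday

First find the weekday of Jul 8, 1853. Doomsday rule: the anchor day for the 1800s is Friday. For year 53: 53÷12 = 4 r 5, and 5÷4 = 1, so 4+5+1 = 10.
Friday + 10 ≡ Monday — that's 1853's doomsday.
In July the doomsday date is Jul 11.
Jul 8 is 3 days before Jul 11; 3 mod 7 = 3, so Monday − 3 = Friday.
1075 mod 7 = 4, so 1075 days after a Friday is Friday + 4 = Tuesday.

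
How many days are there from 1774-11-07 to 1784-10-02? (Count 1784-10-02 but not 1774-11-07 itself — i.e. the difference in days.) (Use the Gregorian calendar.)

3617

Nov 7, 1774 → Nov 7, 1775: 365 days.
Nov 7, 1775 → Nov 7, 1776: 366 days (Feb 29, 1776 is in that span).
Nov 7, 1776 → Nov 7, 1777: 365 days.
Nov 7, 1777 → Nov 7, 1778: 365 days.
Nov 7, 1778 → Nov 7, 1779: 365 days.
Nov 7, 1779 → Nov 7, 1780: 366 days (Feb 29, 1780 is in that span).
Nov 7, 1780 → Nov 7, 1781: 365 days.
Nov 7, 1781 → Nov 7, 1782: 365 days.
Nov 7, 1782 → Nov 7, 1783: 365 days.
Nov 7, 1783 → Dec 7, 1783: 30 days (November has 30).
Dec 7, 1783 → Jan 7, 1784: 31 days (December has 31).
Jan 7, 1784 → Feb 7, 1784: 31 days (January has 31).
Feb 7, 1784 → Mar 7, 1784: 29 days (February has 29).
Mar 7, 1784 → Apr 7, 1784: 31 days (March has 31).
Apr 7, 1784 → May 7, 1784: 30 days (April has 30).
May 7, 1784 → Jun 7, 1784: 31 days (May has 31).
Jun 7, 1784 → Jul 7, 1784: 30 days (June has 30).
Jul 7, 1784 → Aug 7, 1784: 31 days (July has 31).
Aug 7, 1784 → Sep 7, 1784: 31 days (August has 31).
Sep 7, 1784 → Oct 2, 1784: 25 days.
Total: 3617 days.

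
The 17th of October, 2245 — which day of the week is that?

Friday

January 1, 2245 is a Wednesday.
Jan 1, 2245 → Feb 1, 2245: 31 days (January has 31).
Feb 1, 2245 → Mar 1, 2245: 28 days (February has 28).
Mar 1, 2245 → Apr 1, 2245: 31 days (March has 31).
Apr 1, 2245 → May 1, 2245: 30 days (April has 30).
May 1, 2245 → Jun 1, 2245: 31 days (May has 31).
Jun 1, 2245 → Jul 1, 2245: 30 days (June has 30).
Jul 1, 2245 → Aug 1, 2245: 31 days (July has 31).
Aug 1, 2245 → Sep 1, 2245: 31 days (August has 31).
Sep 1, 2245 → Oct 1, 2245: 30 days (September has 30).
Oct 1, 2245 → Oct 17, 2245: 16 days.
Total: 289 days.
289 mod 7 = 2, so Wednesday + 2 = Friday.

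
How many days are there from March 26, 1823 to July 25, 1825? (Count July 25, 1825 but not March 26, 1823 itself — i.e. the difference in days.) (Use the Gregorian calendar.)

852

Mar 26, 1823 → Mar 26, 1824: 366 days (Feb 29, 1824 is in that span).
Mar 26, 1824 → Mar 26, 1825: 365 days.
Mar 26, 1825 → Apr 26, 1825: 31 days (March has 31).
Apr 26, 1825 → May 26, 1825: 30 days (April has 30).
May 26, 1825 → Jun 26, 1825: 31 days (May has 31).
Jun 26, 1825 → Jul 25, 1825: 29 days.
Total: 852 days.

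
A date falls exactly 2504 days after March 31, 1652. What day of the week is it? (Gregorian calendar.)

Friday

First find the weekday of Mar 31, 1652. Doomsday rule: the anchor day for the 1600s is Tuesday. For year 52: 52÷12 = 4 r 4, and 4÷4 = 1, so 4+4+1 = 9.
Tuesday + 9 ≡ Thursday — that's 1652's doomsday.
In March the doomsday date is Mar 14.
Mar 31 is 17 days after Mar 14; 17 mod 7 = 3, so Thursday + 3 = Sunday.
2504 mod 7 = 5, so 2504 days after a Sunday is Sunday + 5 = Friday.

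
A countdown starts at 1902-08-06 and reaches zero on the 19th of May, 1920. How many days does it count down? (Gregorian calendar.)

Aug 6, 1902 → Aug 6, 1903: 365 days.
Aug 6, 1903 → Aug 6, 1904: 366 days (Feb 29, 1904 is in that span).
Aug 6, 1904 → Aug 6, 1905: 365 days.
Aug 6, 1905 → Aug 6, 1906: 365 days.
Aug 6, 1906 → Aug 6, 1907: 365 days.
Aug 6, 1907 → Aug 6, 1908: 366 days (Feb 29, 1908 is in that span).
Aug 6, 1908 → Aug 6, 1909: 365 days.
Aug 6, 1909 → Aug 6, 1910: 365 days.
Aug 6, 1910 → Aug 6, 1911: 365 days.
Aug 6, 1911 → Aug 6, 1912: 366 days (Feb 29, 1912 is in that span).
Aug 6, 1912 → Aug 6, 1913: 365 days.
Aug 6, 1913 → Aug 6, 1914: 365 days.
Aug 6, 1914 → Aug 6, 1915: 365 days.
Aug 6, 1915 → Aug 6, 1916: 366 days (Feb 29, 1916 is in that span).
Aug 6, 1916 → Aug 6, 1917: 365 days.
Aug 6, 1917 → Aug 6, 1918: 365 days.
Aug 6, 1918 → Aug 6, 1919: 365 days.
Aug 6, 1919 → Sep 6, 1919: 31 days (August has 31).
Sep 6, 1919 → Oct 6, 1919: 30 days (September has 30).
Oct 6, 1919 → Nov 6, 1919: 31 days (October has 31).
Nov 6, 1919 → Dec 6, 1919: 30 days (November has 30).
Dec 6, 1919 → Jan 6, 1920: 31 days (December has 31).
Jan 6, 1920 → Feb 6, 1920: 31 days (January has 31).
Feb 6, 1920 → Mar 6, 1920: 29 days (February has 29).
Mar 6, 1920 → Apr 6, 1920: 31 days (March has 31).
Apr 6, 1920 → May 6, 1920: 30 days (April has 30).
May 6, 1920 → May 19, 1920: 13 days.
Total: 6496 days.

6496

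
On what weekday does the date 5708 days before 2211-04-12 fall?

First find the weekday of Apr 12, 2211. Doomsday rule: the anchor day for the 2200s is Friday. For year 11: 11÷12 = 0 r 11, and 11÷4 = 2, so 0+11+2 = 13.
Friday + 13 ≡ Thursday — that's 2211's doomsday.
In April the doomsday date is Apr 4.
Apr 12 is 8 days after Apr 4; 8 mod 7 = 1, so Thursday + 1 = Friday.
5708 mod 7 = 3, so 5708 days before a Friday is Friday − 3 = Tuesday.

Tuesday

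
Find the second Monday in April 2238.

April 9, 2238

April 1, 2238 is a Sunday.
The first Monday is therefore April 2 (1 days later).
The second Monday is 2 + 1×7 = April 9.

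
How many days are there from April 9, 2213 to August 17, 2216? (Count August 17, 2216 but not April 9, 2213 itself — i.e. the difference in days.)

1226

Apr 9, 2213 → Apr 9, 2214: 365 days.
Apr 9, 2214 → Apr 9, 2215: 365 days.
Apr 9, 2215 → Apr 9, 2216: 366 days (Feb 29, 2216 is in that span).
Apr 9, 2216 → May 9, 2216: 30 days (April has 30).
May 9, 2216 → Jun 9, 2216: 31 days (May has 31).
Jun 9, 2216 → Jul 9, 2216: 30 days (June has 30).
Jul 9, 2216 → Aug 9, 2216: 31 days (July has 31).
Aug 9, 2216 → Aug 17, 2216: 8 days.
Total: 1226 days.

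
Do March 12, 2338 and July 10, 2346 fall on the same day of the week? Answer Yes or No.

No

From Mar 12, 2338 to Jul 10, 2346 is 3042 days.
3042 mod 7 = 4, so they are different weekdays.
(Mar 12, 2338 is a Saturday; Jul 10, 2346 is a Wednesday.)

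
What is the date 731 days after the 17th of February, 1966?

+365 (one year) → Feb 17, 1967 (366 left).
Feb has 28 days: +12 → Mar 1, 1967 (354 left).
Mar has 31 days: +31 → Apr 1, 1967 (323 left).
Apr has 30 days: +30 → May 1, 1967 (293 left).
May has 31 days: +31 → Jun 1, 1967 (262 left).
Jun has 30 days: +30 → Jul 1, 1967 (232 left).
Jul has 31 days: +31 → Aug 1, 1967 (201 left).
Aug has 31 days: +31 → Sep 1, 1967 (170 left).
Sep has 30 days: +30 → Oct 1, 1967 (140 left).
Oct has 31 days: +31 → Nov 1, 1967 (109 left).
Nov has 30 days: +30 → Dec 1, 1967 (79 left).
Dec has 31 days: +31 → Jan 1, 1968 (48 left).
Jan has 31 days: +31 → Feb 1, 1968 (17 left).
+17 → Feb 18, 1968.

February 18, 1968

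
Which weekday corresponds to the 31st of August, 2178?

Monday

Doomsday rule: the anchor day for the 2100s is Sunday. For year 78: 78÷12 = 6 r 6, and 6÷4 = 1, so 6+6+1 = 13.
Sunday + 13 ≡ Saturday — that's 2178's doomsday.
In August the doomsday date is Aug 8.
Aug 31 is 23 days after Aug 8; 23 mod 7 = 2, so Saturday + 2 = Monday.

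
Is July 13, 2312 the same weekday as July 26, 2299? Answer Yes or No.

From Jul 26, 2299 to Jul 13, 2312 is 4735 days.
4735 mod 7 = 3, so they are different weekdays.
(Jul 26, 2299 is a Wednesday; Jul 13, 2312 is a Saturday.)

No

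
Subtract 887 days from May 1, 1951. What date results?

−365 (one year) → May 1, 1950 (522 left).
−365 (one year) → May 1, 1949 (157 left).
−1 → Apr 30, 1949 (end of Apr, 30 days; 156 left).
−30 → Mar 31, 1949 (end of Mar, 31 days; 126 left).
−31 → Feb 28, 1949 (end of Feb, 28 days; 95 left).
−28 → Jan 31, 1949 (end of Jan, 31 days; 67 left).
−31 → Dec 31, 1948 (end of Dec, 31 days; 36 left).
−31 → Nov 30, 1948 (end of Nov, 30 days; 5 left).
−5 → Nov 25, 1948.

November 25, 1948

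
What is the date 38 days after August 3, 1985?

September 10, 1985

Aug has 31 days: +29 → Sep 1, 1985 (9 left).
+9 → Sep 10, 1985.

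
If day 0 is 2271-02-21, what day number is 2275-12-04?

1747

Feb 21, 2271 → Feb 21, 2272: 365 days.
Feb 21, 2272 → Feb 21, 2273: 366 days (Feb 29, 2272 is in that span).
Feb 21, 2273 → Feb 21, 2274: 365 days.
Feb 21, 2274 → Feb 21, 2275: 365 days.
Feb 21, 2275 → Mar 21, 2275: 28 days (February has 28).
Mar 21, 2275 → Apr 21, 2275: 31 days (March has 31).
Apr 21, 2275 → May 21, 2275: 30 days (April has 30).
May 21, 2275 → Jun 21, 2275: 31 days (May has 31).
Jun 21, 2275 → Jul 21, 2275: 30 days (June has 30).
Jul 21, 2275 → Aug 21, 2275: 31 days (July has 31).
Aug 21, 2275 → Sep 21, 2275: 31 days (August has 31).
Sep 21, 2275 → Oct 21, 2275: 30 days (September has 30).
Oct 21, 2275 → Nov 21, 2275: 31 days (October has 31).
Nov 21, 2275 → Dec 4, 2275: 13 days.
Total: 1747 days.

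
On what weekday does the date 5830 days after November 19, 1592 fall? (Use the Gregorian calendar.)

First find the weekday of Nov 19, 1592. Doomsday rule: the anchor day for the 1500s is Wednesday. For year 92: 92÷12 = 7 r 8, and 8÷4 = 2, so 7+8+2 = 17.
Wednesday + 17 ≡ Saturday — that's 1592's doomsday.
In November the doomsday date is Nov 7.
Nov 19 is 12 days after Nov 7; 12 mod 7 = 5, so Saturday + 5 = Thursday.
5830 mod 7 = 6, so 5830 days after a Thursday is Thursday + 6 = Wednesday.

Wednesday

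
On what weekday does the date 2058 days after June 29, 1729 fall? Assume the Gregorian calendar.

First find the weekday of Jun 29, 1729. Doomsday rule: the anchor day for the 1700s is Sunday. For year 29: 29÷12 = 2 r 5, and 5÷4 = 1, so 2+5+1 = 8.
Sunday + 8 ≡ Monday — that's 1729's doomsday.
In June the doomsday date is Jun 6.
Jun 29 is 23 days after Jun 6; 23 mod 7 = 2, so Monday + 2 = Wednesday.
2058 mod 7 = 0, so 2058 days after a Wednesday is Wednesday + 0 = Wednesday.

Wednesday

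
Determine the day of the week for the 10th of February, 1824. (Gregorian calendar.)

Tuesday

Doomsday rule: the anchor day for the 1800s is Friday. For year 24: 24÷12 = 2 r 0, and 0÷4 = 0, so 2+0+0 = 2.
Friday + 2 ≡ Sunday — that's 1824's doomsday.
In February the doomsday date is Feb 29 (1824 is a leap year (divisible by 4)).
Feb 10 is 19 days before Feb 29; 19 mod 7 = 5, so Sunday − 5 = Tuesday.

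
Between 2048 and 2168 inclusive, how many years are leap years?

30

Multiples of 4 in [2048,2168]: 31.
Of those, multiples of 100: 1 (not leap unless ÷400).
Multiples of 400: 0.
Leap years = 31 − 1 + 0 = 30.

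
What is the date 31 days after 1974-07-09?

Jul has 31 days: +23 → Aug 1, 1974 (8 left).
+8 → Aug 9, 1974.

August 9, 1974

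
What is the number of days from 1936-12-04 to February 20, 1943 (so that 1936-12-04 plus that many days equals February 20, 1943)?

Dec 4, 1936 → Dec 4, 1937: 365 days.
Dec 4, 1937 → Dec 4, 1938: 365 days.
Dec 4, 1938 → Dec 4, 1939: 365 days.
Dec 4, 1939 → Dec 4, 1940: 366 days (Feb 29, 1940 is in that span).
Dec 4, 1940 → Dec 4, 1941: 365 days.
Dec 4, 1941 → Dec 4, 1942: 365 days.
Dec 4, 1942 → Jan 4, 1943: 31 days (December has 31).
Jan 4, 1943 → Feb 4, 1943: 31 days (January has 31).
Feb 4, 1943 → Feb 20, 1943: 16 days.
Total: 2269 days.

2269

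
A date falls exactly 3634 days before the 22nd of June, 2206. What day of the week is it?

Jun 22, 2206 is a Sunday.
3634 mod 7 = 1, so 3634 days before a Sunday is Sunday − 1 = Saturday.

Saturday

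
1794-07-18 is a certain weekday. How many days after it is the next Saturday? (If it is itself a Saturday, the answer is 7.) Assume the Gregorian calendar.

1

Jul 18, 1794 is a Friday.
From Friday to the next Saturday is 1 day.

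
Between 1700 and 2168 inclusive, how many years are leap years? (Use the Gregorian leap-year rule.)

Multiples of 4 in [1700,2168]: 118.
Of those, multiples of 100: 5 (not leap unless ÷400).
Multiples of 400: 1.
Leap years = 118 − 5 + 1 = 114.

114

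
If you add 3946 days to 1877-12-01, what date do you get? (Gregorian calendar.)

+365 (one year) → Dec 1, 1878 (3581 left).
+365 (one year) → Dec 1, 1879 (3216 left).
+366 (one year; includes Feb 29, 1880) → Dec 1, 1880 (2850 left).
+365 (one year) → Dec 1, 1881 (2485 left).
+365 (one year) → Dec 1, 1882 (2120 left).
+365 (one year) → Dec 1, 1883 (1755 left).
+366 (one year; includes Feb 29, 1884) → Dec 1, 1884 (1389 left).
+365 (one year) → Dec 1, 1885 (1024 left).
+365 (one year) → Dec 1, 1886 (659 left).
+365 (one year) → Dec 1, 1887 (294 left).
Dec has 31 days: +31 → Jan 1, 1888 (263 left).
Jan has 31 days: +31 → Feb 1, 1888 (232 left).
Feb has 29 days: +29 → Mar 1, 1888 (203 left).
Mar has 31 days: +31 → Apr 1, 1888 (172 left).
Apr has 30 days: +30 → May 1, 1888 (142 left).
May has 31 days: +31 → Jun 1, 1888 (111 left).
Jun has 30 days: +30 → Jul 1, 1888 (81 left).
Jul has 31 days: +31 → Aug 1, 1888 (50 left).
Aug has 31 days: +31 → Sep 1, 1888 (19 left).
+19 → Sep 20, 1888.

September 20, 1888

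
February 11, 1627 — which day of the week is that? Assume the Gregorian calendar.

Thursday

Doomsday rule: the anchor day for the 1600s is Tuesday. For year 27: 27÷12 = 2 r 3, and 3÷4 = 0, so 2+3+0 = 5.
Tuesday + 5 ≡ Sunday — that's 1627's doomsday.
In February the doomsday date is Feb 28 (1627 is not a leap year).
Feb 11 is 17 days before Feb 28; 17 mod 7 = 3, so Sunday − 3 = Thursday.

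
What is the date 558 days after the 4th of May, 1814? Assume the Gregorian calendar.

+365 (one year) → May 4, 1815 (193 left).
May has 31 days: +28 → Jun 1, 1815 (165 left).
Jun has 30 days: +30 → Jul 1, 1815 (135 left).
Jul has 31 days: +31 → Aug 1, 1815 (104 left).
Aug has 31 days: +31 → Sep 1, 1815 (73 left).
Sep has 30 days: +30 → Oct 1, 1815 (43 left).
Oct has 31 days: +31 → Nov 1, 1815 (12 left).
+12 → Nov 13, 1815.

November 13, 1815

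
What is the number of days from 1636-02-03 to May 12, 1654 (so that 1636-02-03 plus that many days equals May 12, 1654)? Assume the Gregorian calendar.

6673

Feb 3, 1636 → Feb 3, 1637: 366 days (Feb 29, 1636 is in that span).
Feb 3, 1637 → Feb 3, 1638: 365 days.
Feb 3, 1638 → Feb 3, 1639: 365 days.
Feb 3, 1639 → Feb 3, 1640: 365 days.
Feb 3, 1640 → Feb 3, 1641: 366 days (Feb 29, 1640 is in that span).
Feb 3, 1641 → Feb 3, 1642: 365 days.
Feb 3, 1642 → Feb 3, 1643: 365 days.
Feb 3, 1643 → Feb 3, 1644: 365 days.
Feb 3, 1644 → Feb 3, 1645: 366 days (Feb 29, 1644 is in that span).
Feb 3, 1645 → Feb 3, 1646: 365 days.
Feb 3, 1646 → Feb 3, 1647: 365 days.
Feb 3, 1647 → Feb 3, 1648: 365 days.
Feb 3, 1648 → Feb 3, 1649: 366 days (Feb 29, 1648 is in that span).
Feb 3, 1649 → Feb 3, 1650: 365 days.
Feb 3, 1650 → Feb 3, 1651: 365 days.
Feb 3, 1651 → Feb 3, 1652: 365 days.
Feb 3, 1652 → Feb 3, 1653: 366 days (Feb 29, 1652 is in that span).
Feb 3, 1653 → Feb 3, 1654: 365 days.
Feb 3, 1654 → Mar 3, 1654: 28 days (February has 28).
Mar 3, 1654 → Apr 3, 1654: 31 days (March has 31).
Apr 3, 1654 → May 3, 1654: 30 days (April has 30).
May 3, 1654 → May 12, 1654: 9 days.
Total: 6673 days.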